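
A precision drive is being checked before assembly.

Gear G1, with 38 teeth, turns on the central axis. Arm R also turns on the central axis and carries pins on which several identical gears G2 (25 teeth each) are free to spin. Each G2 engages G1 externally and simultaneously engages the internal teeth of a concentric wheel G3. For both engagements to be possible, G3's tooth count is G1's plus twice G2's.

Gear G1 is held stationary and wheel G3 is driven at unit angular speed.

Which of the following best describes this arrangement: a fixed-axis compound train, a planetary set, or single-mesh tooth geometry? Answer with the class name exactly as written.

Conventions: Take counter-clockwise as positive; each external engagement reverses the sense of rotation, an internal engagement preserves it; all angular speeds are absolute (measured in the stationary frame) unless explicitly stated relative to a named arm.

recognized (axles ride arm R): planetary set, 38/25/88 teeth
classification: planetary set

planetary set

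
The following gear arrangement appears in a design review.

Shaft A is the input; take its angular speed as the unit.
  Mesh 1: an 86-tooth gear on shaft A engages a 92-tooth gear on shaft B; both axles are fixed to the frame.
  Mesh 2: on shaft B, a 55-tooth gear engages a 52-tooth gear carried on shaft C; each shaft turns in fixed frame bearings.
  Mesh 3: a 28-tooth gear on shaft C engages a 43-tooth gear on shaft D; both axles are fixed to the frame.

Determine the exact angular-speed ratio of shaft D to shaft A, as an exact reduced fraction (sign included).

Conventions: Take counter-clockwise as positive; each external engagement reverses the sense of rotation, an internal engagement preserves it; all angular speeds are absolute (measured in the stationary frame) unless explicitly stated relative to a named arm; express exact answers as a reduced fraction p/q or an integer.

-385/598

class = fixed-axis compound train [3 meshes; 3 ratios multiply, 3 sense flips]
mesh 1 [86T→92T]: running ratio 43/46, sense −
mesh 2 [55T→52T]: running ratio 2365/2392, sense +
mesh 3 [28T→43T]: running ratio 385/598, sense −
ω_out/ω_in = -385/598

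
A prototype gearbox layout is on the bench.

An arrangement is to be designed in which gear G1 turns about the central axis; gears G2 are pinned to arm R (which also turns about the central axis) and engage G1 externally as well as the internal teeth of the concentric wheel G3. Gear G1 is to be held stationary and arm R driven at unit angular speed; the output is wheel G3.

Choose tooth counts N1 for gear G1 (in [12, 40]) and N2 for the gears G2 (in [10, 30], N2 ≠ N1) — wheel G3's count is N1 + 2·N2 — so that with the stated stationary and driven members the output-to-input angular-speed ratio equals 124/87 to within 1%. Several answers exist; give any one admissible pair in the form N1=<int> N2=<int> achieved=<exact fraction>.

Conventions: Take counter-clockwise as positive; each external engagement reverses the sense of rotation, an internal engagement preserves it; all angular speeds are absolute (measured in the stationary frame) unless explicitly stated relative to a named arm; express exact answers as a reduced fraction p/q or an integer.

topology: planetary set — design target 124/87, arm = carrier (Willis)
Willis with ω_sun = 0: ω_ring/ω_arm = (N1+N3)/N3; set equal to 124/87  ⇒  N3/N1 = 1/(124/87 − 1) = 87/37
N3 = N1 + 2·N2  ⇒  N2/N1 = (N3/N1 − 1)/2 = (87/37 − 1)/2 = 25/37
smallest multiple with N1 ≥ 12 and N2 ≥ 10: k = 1  ⇒  N1 = 1·37 = 37, N2 = 1·25 = 25 (N1 ≤ 40, N2 ≤ 30, N2 ≠ N1 ✓), N3 = 37 + 2·25 = 87
check: (N1+N3)/N3 with N1 = 37, N3 = 87 gives 124/87; |achieved − target| = 0 ≤ 31/2175 ✓

N1=37 N2=25 achieved=124/87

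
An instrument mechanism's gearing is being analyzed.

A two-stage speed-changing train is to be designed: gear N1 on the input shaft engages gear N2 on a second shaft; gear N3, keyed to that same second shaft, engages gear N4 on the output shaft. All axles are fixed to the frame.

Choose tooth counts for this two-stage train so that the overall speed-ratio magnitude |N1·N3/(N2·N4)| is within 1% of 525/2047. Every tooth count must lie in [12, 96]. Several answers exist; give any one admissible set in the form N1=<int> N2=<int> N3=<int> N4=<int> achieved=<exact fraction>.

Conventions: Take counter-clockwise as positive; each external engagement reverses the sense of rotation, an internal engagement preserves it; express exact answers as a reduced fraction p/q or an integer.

N1=15 N2=23 N3=35 N4=89 achieved=525/2047

topology: fixed-axis compound train — 2 stages, target 525/2047
target = 525/2047 in lowest terms: an exact hit needs N1·N3 = k·525 and N2·N4 = k·2047 for one integer k, every count in [12, 96]; additionally prefer no 1:1 stage (N1 ≠ N2, N3 ≠ N4)
k = 1: N1·N3 = 525 = 15·35, N2·N4 = 2047 = 23·89
achieved = 15·35/(23·89) = 525/2047; |achieved − target| = 0 ≤ 21/8188 ✓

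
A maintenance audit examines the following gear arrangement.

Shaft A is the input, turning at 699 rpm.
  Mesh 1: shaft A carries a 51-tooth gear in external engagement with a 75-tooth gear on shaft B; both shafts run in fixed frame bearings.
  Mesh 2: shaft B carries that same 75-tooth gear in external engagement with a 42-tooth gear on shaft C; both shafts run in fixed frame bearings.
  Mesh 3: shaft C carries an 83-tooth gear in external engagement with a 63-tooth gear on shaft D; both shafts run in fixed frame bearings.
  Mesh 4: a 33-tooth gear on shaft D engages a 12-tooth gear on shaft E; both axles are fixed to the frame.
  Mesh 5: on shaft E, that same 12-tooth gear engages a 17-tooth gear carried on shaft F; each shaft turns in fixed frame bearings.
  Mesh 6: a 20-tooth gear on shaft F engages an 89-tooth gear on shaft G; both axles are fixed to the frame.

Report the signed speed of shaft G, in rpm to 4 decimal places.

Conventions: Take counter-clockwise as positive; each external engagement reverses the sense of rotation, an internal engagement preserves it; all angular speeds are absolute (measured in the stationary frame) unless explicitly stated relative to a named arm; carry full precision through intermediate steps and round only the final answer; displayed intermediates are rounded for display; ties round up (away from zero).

+487.7987 rpm

class = fixed-axis compound train [6 meshes; 6 ratios multiply, 6 sense flips]
mesh 1 [51T→75T]: ω = 699.0000×51/75 = 475.3200 rpm, sense flips to −
mesh 2 [75T→42T]: ω = 475.3200×75/42 = 848.7857 rpm, sense flips to +
mesh 3 [83T→63T]: ω = 848.7857×83/63 = 1118.2415 rpm, sense flips to −
mesh 4 [33T→12T]: ω = 1118.2415×33/12 = 3075.1641 rpm, sense flips to +
mesh 5 [12T→17T]: ω = 3075.1641×12/17 = 2170.7041 rpm, sense flips to −
mesh 6 [20T→89T]: ω = 2170.7041×20/89 = 487.7987 rpm, sense flips to +
signed output speed = +487.7987 rpm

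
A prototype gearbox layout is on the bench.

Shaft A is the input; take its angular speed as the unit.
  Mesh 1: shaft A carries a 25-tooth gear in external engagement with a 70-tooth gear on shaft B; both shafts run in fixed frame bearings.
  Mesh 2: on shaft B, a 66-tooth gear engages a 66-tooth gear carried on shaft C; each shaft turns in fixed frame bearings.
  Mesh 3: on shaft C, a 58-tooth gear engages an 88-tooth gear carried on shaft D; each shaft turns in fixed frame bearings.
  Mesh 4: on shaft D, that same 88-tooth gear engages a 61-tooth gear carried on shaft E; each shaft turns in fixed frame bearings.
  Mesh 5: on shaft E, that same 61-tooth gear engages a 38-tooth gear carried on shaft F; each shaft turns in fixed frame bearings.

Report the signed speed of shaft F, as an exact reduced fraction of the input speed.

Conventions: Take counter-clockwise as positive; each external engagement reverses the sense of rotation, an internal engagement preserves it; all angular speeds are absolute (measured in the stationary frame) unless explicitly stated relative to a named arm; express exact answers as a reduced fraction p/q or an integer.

-145/266

5-mesh fixed-axis compound train (all bearings frame-fixed)
mesh 1 [25T→70T]: |ω|/ω_in = 1×25/70 = 5/14, sense flips to −
mesh 2 [66T→66T]: |ω|/ω_in = (5/14)×66/66 = 5/14, sense flips to +
mesh 3 [58T→88T]: |ω|/ω_in = (5/14)×58/88 = 145/616, sense flips to −
mesh 4 [88T→61T]: |ω|/ω_in = (145/616)×88/61 = 145/427, sense flips to +
mesh 5 [61T→38T]: |ω|/ω_in = (145/427)×61/38 = 145/266, sense flips to −
signed output speed (× input speed) = -145/266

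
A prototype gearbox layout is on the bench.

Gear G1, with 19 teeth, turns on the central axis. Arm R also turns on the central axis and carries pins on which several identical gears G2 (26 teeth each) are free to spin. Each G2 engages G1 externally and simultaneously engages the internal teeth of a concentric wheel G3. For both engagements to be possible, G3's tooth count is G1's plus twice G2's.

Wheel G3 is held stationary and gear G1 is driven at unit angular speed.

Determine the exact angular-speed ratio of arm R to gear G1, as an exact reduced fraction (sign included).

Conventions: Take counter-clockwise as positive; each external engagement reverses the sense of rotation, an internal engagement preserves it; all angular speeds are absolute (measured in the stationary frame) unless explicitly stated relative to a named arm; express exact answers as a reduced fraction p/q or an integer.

topology: planetary set — G1 19T / G2 26T / G3 71T, arm = carrier (Willis)
ring teeth: 19 + 2·26 = 71
19(ω_sun−ω_arm) = −71(ω_ring−ω_arm),  ω_ring = 0, ω_sun = 1
19(1−ω_arm) = −71(0−ω_arm)  ⇒  90·ω_arm = 19  ⇒  ω_arm = 19/90
ω_out/ω_in = 19/90

19/90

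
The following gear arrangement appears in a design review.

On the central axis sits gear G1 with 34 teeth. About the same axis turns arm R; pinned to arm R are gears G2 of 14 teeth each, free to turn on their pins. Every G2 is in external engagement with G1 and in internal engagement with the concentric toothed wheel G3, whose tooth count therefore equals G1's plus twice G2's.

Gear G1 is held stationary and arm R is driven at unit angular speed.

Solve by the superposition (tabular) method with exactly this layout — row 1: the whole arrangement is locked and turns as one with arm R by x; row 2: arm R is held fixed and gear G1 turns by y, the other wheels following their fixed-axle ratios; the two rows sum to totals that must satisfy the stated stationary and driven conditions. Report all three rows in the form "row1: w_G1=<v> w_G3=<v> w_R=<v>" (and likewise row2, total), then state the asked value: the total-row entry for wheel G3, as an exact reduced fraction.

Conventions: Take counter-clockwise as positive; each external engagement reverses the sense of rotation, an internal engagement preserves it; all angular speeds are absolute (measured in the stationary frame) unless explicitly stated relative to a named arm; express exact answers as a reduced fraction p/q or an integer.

row1: w_G1=1 w_G3=1 w_R=1
row2: w_G1=-1 w_G3=17/31 w_R=0
total: w_G1=0 w_G3=48/31 w_R=1
asked value: 48/31

recognized (axles ride arm R): planetary set, 34/14/62 teeth
superposition row 1 [locked train]: every member turns x
row 2 (arm held, sun turns y): ω_ring = −(34/62)·y, ω_arm = 0
boundary: total ω_sun = x + y = 0 and total ω_arm = x = 1  ⇒  y = -1, x = 1
row 2 ring = −(34/62)·(-1) = 17/31
totals (row 1 + row 2): sun 1 + (-1) = 0, ring 1 + 17/31 = 48/31, arm 1 + 0 = 1
asked cell (total, ring) = 48/31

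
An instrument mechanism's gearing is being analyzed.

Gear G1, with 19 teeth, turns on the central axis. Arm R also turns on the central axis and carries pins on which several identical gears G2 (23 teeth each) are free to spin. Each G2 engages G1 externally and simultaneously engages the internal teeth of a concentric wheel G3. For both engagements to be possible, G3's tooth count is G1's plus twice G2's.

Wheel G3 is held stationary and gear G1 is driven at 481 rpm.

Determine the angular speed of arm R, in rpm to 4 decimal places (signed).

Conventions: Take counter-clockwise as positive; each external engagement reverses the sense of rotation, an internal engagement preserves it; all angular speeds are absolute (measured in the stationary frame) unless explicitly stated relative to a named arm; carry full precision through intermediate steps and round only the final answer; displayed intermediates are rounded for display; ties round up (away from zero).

planetary set (19T centre, 23T on arm, 65T internal) — Willis relation
normalise by the input: solve with ω_sun = 1, then scale by 481 rpm
ring teeth: 19 + 2·23 = 65
19(ω_sun−ω_arm) = −65(ω_ring−ω_arm),  ω_ring = 0, ω_sun = 1
19(1−ω_arm) = −65(0−ω_arm)  ⇒  84·ω_arm = 19  ⇒  ω_arm = 19/84
scale: ω_arm = 19/84 × 481 rpm = +108.7976 rpm

+108.7976 rpm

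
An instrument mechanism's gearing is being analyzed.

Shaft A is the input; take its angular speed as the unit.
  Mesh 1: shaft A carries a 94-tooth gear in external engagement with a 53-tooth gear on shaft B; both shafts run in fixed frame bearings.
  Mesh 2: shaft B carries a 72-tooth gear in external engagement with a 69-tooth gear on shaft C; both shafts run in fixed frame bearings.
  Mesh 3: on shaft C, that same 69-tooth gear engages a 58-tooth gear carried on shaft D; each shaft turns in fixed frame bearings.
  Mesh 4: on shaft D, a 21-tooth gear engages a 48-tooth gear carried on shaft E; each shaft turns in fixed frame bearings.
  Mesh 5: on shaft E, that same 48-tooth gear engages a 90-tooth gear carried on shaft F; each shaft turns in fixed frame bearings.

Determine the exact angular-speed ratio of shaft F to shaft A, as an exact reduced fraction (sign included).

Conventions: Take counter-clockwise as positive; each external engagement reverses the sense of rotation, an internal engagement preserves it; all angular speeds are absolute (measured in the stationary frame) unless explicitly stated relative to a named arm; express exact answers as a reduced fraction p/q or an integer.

-3948/7685

class = fixed-axis compound train [5 meshes; 5 ratios multiply, 5 sense flips]
mesh 1 [94T→53T]: running ratio 94/53, sense −
mesh 2 [72T→69T]: running ratio 2256/1219, sense +
mesh 3 [69T→58T]: running ratio 3384/1537, sense −
mesh 4 [21T→48T]: running ratio 2961/3074, sense +
mesh 5 [48T→90T]: running ratio 3948/7685, sense −
ω_out/ω_in = -3948/7685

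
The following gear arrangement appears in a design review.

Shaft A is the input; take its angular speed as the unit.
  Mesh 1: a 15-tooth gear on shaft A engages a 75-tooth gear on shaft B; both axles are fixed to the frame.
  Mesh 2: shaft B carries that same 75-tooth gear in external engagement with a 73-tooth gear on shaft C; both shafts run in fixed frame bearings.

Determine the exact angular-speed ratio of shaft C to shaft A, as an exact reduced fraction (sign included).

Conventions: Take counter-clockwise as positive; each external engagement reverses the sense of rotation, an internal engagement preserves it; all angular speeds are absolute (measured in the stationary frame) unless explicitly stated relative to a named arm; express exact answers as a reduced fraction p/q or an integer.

15/73

class = fixed-axis compound train [2 meshes; 2 ratios multiply, 2 sense flips]
mesh 1 [15T→75T]: running ratio 1/5, sense −
mesh 2 [75T→73T]: running ratio 15/73, sense +
ω_out/ω_in = 15/73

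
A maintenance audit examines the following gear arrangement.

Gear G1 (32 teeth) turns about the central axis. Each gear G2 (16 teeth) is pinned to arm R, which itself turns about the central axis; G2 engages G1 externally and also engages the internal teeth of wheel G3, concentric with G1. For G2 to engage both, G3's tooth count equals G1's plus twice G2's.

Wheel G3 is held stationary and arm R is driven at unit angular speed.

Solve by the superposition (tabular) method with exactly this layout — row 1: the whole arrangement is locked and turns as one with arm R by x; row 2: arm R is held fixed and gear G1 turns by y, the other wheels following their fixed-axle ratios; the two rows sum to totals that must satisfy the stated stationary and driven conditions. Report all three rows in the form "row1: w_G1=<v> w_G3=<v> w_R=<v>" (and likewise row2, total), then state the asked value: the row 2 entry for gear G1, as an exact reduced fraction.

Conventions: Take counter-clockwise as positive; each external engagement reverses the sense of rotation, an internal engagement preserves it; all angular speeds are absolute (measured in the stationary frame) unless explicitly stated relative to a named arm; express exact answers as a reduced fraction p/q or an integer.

row1: w_G1=1 w_G3=1 w_R=1
row2: w_G1=2 w_G3=-1 w_R=0
total: w_G1=3 w_G3=0 w_R=1
asked value: 2

planetary set (32T centre, 16T on arm, 64T internal) — Willis relation
row 1 — lock + rotate with arm: ω_sun = ω_ring = ω_arm = x
row 2 (arm held, sun turns y): ω_ring = −(32/64)·y, ω_arm = 0
boundary: total ω_ring = x − (32/64)·y = 0 and total ω_arm = x = 1  ⇒  y = 2, x = 1
row 2 ring = −(32/64)·2 = -1
totals (row 1 + row 2): sun 1 + 2 = 3, ring 1 + (-1) = 0, arm 1 + 0 = 1
asked cell (row2, sun) = 2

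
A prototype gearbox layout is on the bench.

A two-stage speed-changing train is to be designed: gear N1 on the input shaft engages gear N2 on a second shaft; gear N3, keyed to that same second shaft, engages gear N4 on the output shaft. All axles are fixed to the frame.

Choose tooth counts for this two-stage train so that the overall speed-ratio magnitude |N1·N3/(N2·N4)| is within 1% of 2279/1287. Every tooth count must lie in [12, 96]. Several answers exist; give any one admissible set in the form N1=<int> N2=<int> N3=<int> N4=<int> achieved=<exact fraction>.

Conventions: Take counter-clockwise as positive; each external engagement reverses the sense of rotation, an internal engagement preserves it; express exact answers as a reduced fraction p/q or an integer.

2-stage fixed-axis compound train for ratio 2279/1287
target = 2279/1287 in lowest terms: an exact hit needs N1·N3 = k·2279 and N2·N4 = k·1287 for one integer k, every count in [12, 96]; additionally prefer no 1:1 stage (N1 ≠ N2, N3 ≠ N4)
k = 1: N1·N3 = 2279 = 43·53, N2·N4 = 1287 = 33·39
achieved = 43·53/(33·39) = 2279/1287; |achieved − target| = 0 ≤ 2279/128700 ✓

N1=43 N2=33 N3=53 N4=39 achieved=2279/1287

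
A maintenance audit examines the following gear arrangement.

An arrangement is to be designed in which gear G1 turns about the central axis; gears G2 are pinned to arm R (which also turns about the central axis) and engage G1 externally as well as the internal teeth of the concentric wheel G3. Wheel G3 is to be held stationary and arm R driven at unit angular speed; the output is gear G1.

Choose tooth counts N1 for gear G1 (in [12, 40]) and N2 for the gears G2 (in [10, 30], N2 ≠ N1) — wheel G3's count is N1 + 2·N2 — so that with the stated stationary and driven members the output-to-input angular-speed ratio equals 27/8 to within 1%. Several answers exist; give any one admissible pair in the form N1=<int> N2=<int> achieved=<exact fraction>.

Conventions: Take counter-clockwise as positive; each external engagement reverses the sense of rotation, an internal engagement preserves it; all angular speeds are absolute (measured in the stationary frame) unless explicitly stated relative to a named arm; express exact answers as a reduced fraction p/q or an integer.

N1=16 N2=11 achieved=27/8

planetary set to be sized for 27/8 (Willis relation)
Willis with ω_ring = 0: ω_sun/ω_arm = (N1+N3)/N1; set equal to 27/8  ⇒  N3/N1 = 27/8 − 1 = 19/8
N3 = N1 + 2·N2  ⇒  N2/N1 = (N3/N1 − 1)/2 = (19/8 − 1)/2 = 11/16
smallest multiple with N1 ≥ 12 and N2 ≥ 10: k = 1  ⇒  N1 = 1·16 = 16, N2 = 1·11 = 11 (N1 ≤ 40, N2 ≤ 30, N2 ≠ N1 ✓), N3 = 16 + 2·11 = 38
check: (N1+N3)/N1 with N1 = 16, N3 = 38 gives 27/8; |achieved − target| = 0 ≤ 27/800 ✓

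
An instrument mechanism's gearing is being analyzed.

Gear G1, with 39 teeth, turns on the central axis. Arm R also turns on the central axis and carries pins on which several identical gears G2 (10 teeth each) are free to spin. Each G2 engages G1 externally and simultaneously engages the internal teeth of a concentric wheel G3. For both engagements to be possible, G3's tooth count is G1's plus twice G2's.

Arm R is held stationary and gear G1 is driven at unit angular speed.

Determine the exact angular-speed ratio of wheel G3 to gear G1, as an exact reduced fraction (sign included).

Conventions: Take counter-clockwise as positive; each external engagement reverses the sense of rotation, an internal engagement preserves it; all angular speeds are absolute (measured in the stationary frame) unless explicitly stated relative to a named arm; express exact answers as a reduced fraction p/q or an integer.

class = planetary set [G3 = 39+2·10 = 59; Willis about the carrier]
ring teeth: 39 + 2·10 = 59
39(ω_sun−ω_arm) = −59(ω_ring−ω_arm),  ω_arm = 0, ω_sun = 1
ω_ring = 0 − (39/59)(1−0) = -39/59
ω_out/ω_in = -39/59

-39/59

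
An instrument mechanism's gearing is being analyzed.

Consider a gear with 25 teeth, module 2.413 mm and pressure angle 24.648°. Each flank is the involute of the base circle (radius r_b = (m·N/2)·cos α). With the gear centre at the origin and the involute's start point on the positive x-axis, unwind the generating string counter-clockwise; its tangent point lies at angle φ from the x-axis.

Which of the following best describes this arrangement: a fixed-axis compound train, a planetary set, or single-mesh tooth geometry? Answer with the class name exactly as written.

single-mesh tooth geometry

class = single-mesh tooth geometry [base-circle involute, m = 2.413, 25T]
classification: single-mesh tooth geometry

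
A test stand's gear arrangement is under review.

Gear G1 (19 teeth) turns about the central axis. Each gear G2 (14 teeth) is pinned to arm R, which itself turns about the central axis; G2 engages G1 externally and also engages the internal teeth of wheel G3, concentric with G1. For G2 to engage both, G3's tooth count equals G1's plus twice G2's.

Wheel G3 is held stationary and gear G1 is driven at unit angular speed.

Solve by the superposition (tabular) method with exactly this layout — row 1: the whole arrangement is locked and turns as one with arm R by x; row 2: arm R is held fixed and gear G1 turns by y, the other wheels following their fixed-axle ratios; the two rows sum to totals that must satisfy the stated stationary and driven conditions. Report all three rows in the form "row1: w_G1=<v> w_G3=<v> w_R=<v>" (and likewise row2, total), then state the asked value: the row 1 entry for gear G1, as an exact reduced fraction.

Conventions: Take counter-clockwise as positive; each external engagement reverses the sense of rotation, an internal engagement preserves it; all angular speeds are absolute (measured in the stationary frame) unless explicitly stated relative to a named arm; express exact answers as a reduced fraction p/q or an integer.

row1: w_G1=19/66 w_G3=19/66 w_R=19/66
row2: w_G1=47/66 w_G3=-19/66 w_R=0
total: w_G1=1 w_G3=0 w_R=19/66
asked value: 19/66

planetary set (19T centre, 14T on arm, 47T internal) — Willis relation
superposition row 1 [locked train]: every member turns x
row 2 — arm fixed, fixed-axis ratios: sun y, ring −(19/47)·y, arm 0
boundary: total ω_ring = x − (19/47)·y = 0 and total ω_sun = x + y = 1  ⇒  y = 47/66, x = 19/66
row 2 ring = −(19/47)·47/66 = -19/66
totals (row 1 + row 2): sun 19/66 + 47/66 = 1, ring 19/66 + (-19/66) = 0, arm 19/66 + 0 = 19/66
asked cell (row1, sun) = 19/66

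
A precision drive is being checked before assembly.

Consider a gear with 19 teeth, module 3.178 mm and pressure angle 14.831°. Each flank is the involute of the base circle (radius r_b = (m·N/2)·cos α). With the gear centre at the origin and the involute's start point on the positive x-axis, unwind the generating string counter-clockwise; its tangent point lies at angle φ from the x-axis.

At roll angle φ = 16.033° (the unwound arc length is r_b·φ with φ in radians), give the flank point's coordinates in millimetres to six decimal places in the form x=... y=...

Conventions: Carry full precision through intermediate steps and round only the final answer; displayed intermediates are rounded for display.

class = single-mesh tooth geometry [base-circle involute, m = 3.178, 19T]
pitch radius r_p = m·N/2 = 3.178·19/2 = 30.191000
base radius r_b = r_p·cos α = 30.191000·cos 14.831° = 29.185188
roll angle φ = 16.033° = 0.27982864 rad
x = r_b·(cos φ + φ·sin φ) = 30.305576
y = r_b·(sin φ − φ·cos φ) = 0.211501

x=30.305576 y=0.211501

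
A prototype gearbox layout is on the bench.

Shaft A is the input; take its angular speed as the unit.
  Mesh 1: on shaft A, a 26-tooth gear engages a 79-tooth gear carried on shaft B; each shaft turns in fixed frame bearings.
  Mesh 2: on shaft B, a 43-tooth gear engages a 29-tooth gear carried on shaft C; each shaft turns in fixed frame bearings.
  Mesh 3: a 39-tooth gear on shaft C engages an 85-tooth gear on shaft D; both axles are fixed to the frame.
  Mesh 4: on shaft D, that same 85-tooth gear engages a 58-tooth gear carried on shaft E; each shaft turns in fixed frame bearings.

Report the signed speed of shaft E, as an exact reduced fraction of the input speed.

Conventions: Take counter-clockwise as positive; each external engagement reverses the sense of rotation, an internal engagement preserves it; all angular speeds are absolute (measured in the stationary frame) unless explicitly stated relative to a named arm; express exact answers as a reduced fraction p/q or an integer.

4-mesh fixed-axis compound train (all bearings frame-fixed)
mesh 1 [26T→79T]: |ω|/ω_in = 1×26/79 = 26/79, sense flips to −
mesh 2 [43T→29T]: |ω|/ω_in = (26/79)×43/29 = 1118/2291, sense flips to +
mesh 3 [39T→85T]: |ω|/ω_in = (1118/2291)×39/85 = 43602/194735, sense flips to −
mesh 4 [85T→58T]: |ω|/ω_in = (43602/194735)×85/58 = 21801/66439, sense flips to +
signed output speed (× input speed) = 21801/66439

21801/66439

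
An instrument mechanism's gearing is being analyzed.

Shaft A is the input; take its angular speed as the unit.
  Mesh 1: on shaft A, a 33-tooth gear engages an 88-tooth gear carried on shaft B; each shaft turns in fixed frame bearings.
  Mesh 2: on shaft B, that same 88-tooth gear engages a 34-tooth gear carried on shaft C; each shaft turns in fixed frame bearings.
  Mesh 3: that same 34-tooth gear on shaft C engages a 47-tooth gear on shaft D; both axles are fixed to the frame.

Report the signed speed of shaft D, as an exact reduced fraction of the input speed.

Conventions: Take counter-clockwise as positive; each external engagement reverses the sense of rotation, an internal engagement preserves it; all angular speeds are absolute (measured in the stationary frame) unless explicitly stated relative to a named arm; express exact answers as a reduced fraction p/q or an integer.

-33/47

3-mesh fixed-axis compound train (all bearings frame-fixed)
mesh 1 [33T→88T]: |ω|/ω_in = 1×33/88 = 3/8, sense flips to −
mesh 2 [88T→34T]: |ω|/ω_in = (3/8)×88/34 = 33/34, sense flips to +
mesh 3 [34T→47T]: |ω|/ω_in = (33/34)×34/47 = 33/47, sense flips to −
signed output speed (× input speed) = -33/47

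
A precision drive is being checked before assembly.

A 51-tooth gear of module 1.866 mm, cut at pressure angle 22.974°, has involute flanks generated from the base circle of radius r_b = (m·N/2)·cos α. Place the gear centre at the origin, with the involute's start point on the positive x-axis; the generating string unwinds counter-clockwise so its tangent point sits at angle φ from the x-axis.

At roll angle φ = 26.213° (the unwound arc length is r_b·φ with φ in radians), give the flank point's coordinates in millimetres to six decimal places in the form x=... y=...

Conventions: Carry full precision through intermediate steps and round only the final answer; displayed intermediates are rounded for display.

class = single-mesh tooth geometry [base-circle involute, m = 1.866, 51T]
pitch radius r_p = m·N/2 = 1.866·51/2 = 47.583000
base radius r_b = r_p·cos α = 47.583000·cos 22.974° = 43.808815
roll angle φ = 26.213° = 0.45750316 rad
x = r_b·(cos φ + φ·sin φ) = 48.156473
y = r_b·(sin φ − φ·cos φ) = 1.369320

x=48.156473 y=1.369320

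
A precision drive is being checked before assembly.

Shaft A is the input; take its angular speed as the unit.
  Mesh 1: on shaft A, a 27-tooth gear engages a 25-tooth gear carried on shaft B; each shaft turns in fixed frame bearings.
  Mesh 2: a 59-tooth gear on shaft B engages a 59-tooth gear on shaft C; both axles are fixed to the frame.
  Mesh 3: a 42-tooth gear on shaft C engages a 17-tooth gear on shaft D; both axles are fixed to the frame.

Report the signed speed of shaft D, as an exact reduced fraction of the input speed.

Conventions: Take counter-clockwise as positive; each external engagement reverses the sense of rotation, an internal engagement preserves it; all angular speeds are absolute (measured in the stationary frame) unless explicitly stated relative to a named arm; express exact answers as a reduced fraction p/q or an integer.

-1134/425

3-mesh fixed-axis compound train (all bearings frame-fixed)
mesh 1 [27T→25T]: |ω|/ω_in = 1×27/25 = 27/25, sense flips to −
mesh 2 [59T→59T]: |ω|/ω_in = (27/25)×59/59 = 27/25, sense flips to +
mesh 3 [42T→17T]: |ω|/ω_in = (27/25)×42/17 = 1134/425, sense flips to −
signed output speed (× input speed) = -1134/425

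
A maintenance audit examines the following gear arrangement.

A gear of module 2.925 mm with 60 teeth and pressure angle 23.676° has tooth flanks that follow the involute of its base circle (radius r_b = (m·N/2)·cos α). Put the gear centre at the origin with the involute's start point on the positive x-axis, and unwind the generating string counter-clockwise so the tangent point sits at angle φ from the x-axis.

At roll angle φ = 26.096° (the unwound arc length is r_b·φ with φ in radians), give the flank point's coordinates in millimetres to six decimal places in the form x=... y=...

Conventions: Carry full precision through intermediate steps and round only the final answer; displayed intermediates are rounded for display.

x=88.272388 y=2.478900

topology: single-mesh involute geometry — m = 2.925, N = 60
pitch radius r_p = m·N/2 = 2.925·60/2 = 87.750000
base radius r_b = r_p·cos α = 87.750000·cos 23.676° = 80.364160
roll angle φ = 26.096° = 0.45546112 rad
x = r_b·(cos φ + φ·sin φ) = 88.272388
y = r_b·(sin φ − φ·cos φ) = 2.478900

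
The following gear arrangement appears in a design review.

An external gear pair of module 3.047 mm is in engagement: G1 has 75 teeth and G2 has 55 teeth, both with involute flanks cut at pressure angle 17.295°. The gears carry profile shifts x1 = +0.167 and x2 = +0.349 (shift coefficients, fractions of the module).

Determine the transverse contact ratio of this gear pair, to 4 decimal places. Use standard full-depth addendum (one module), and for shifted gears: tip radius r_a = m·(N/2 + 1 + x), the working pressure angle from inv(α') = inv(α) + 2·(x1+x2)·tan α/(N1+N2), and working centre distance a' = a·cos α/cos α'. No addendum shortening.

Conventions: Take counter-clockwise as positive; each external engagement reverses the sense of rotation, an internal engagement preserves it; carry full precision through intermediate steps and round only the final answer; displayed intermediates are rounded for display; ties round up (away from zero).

1.8728

class = single-mesh tooth geometry [involute pair 75T × 55T, m = 3.047]
base radii: r_b1 = 109.096321, r_b2 = 80.003968
tip radii: r_a1 = 117.818349, r_a2 = 87.902903
inv(α') = inv(17.295°) + 2·(+0.167+0.349)·tan α/(75+55) = 0.01198669  ⇒  α' = 18.64075°
a' = a·cos α / cos α' = 198.0550·cos 17.295°/cos 18.64075° = 199.569442
action lengths: √(r_a1²−r_b1²) = 44.487708, √(r_a2²−r_b2²) = 36.418201
base pitch p_b = π·m·cos α = 9.139632
CR = (44.487708 + 36.418201 − 199.569442·sin 18.64075°)/9.139632 = 1.872817
contact ratio ≈ 1.8728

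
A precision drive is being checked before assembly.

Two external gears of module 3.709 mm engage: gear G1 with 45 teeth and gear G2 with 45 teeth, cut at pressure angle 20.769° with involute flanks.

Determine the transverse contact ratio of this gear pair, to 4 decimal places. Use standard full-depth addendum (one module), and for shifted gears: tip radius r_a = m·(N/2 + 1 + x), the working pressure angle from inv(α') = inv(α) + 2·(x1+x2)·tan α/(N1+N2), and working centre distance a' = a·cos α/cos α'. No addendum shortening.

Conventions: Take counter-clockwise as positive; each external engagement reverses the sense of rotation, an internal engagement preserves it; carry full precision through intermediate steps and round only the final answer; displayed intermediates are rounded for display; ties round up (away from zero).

recognized (one external pair, fixed centres): single-mesh tooth geometry, m = 3.709, N1 = 45, N2 = 45
base radii: r_b1 = 78.029562, r_b2 = 78.029562
tip radii: r_a1 = 87.161500, r_a2 = 87.161500
no profile shift: α' = α, a' = a
action lengths: √(r_a1²−r_b1²) = 38.839600, √(r_a2²−r_b2²) = 38.839600
base pitch p_b = π·m·cos α = 10.894982
CR = (38.839600 + 38.839600 − 166.905000·sin 20.76900°)/10.894982 = 1.697525
contact ratio ≈ 1.6975

1.6975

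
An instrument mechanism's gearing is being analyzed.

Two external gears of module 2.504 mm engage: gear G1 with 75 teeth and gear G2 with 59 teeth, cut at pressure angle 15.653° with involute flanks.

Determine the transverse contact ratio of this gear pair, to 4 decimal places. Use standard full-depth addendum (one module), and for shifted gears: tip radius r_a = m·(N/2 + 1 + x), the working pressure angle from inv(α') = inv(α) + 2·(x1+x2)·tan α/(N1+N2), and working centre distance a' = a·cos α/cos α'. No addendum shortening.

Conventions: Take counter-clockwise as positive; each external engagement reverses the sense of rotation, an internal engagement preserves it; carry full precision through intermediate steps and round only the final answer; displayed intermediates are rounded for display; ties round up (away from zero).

2.1106

class = single-mesh tooth geometry [involute pair 75T × 59T, m = 2.504]
base radii: r_b1 = 90.417568, r_b2 = 71.128487
tip radii: r_a1 = 96.404000, r_a2 = 76.372000
no profile shift: α' = α, a' = a
action lengths: √(r_a1²−r_b1²) = 33.442407, √(r_a2²−r_b2²) = 27.810443
base pitch p_b = π·m·cos α = 7.574804
CR = (33.442407 + 27.810443 − 167.768000·sin 15.65300°)/7.574804 = 2.110583
contact ratio ≈ 2.1106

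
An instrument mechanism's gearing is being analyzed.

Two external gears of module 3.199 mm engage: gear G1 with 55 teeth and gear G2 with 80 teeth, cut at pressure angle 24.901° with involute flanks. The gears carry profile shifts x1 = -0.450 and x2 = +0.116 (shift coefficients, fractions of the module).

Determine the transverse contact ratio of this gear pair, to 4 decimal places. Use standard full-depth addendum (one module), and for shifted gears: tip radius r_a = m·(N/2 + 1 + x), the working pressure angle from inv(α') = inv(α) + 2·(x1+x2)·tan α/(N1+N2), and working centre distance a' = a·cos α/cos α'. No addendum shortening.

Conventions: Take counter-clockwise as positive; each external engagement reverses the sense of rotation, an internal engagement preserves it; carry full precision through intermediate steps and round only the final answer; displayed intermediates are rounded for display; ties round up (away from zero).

class = single-mesh tooth geometry [involute pair 55T × 80T, m = 3.199]
base radii: r_b1 = 79.794283, r_b2 = 116.064412
tip radii: r_a1 = 89.731950, r_a2 = 131.530084
inv(α') = inv(24.901°) + 2·(-0.450+0.116)·tan α/(55+80) = 0.02730436  ⇒  α' = 24.27244°
a' = a·cos α / cos α' = 215.9325·cos 24.901°/cos 24.27244° = 214.851309
action lengths: √(r_a1²−r_b1²) = 41.045039, √(r_a2²−r_b2²) = 61.880654
base pitch p_b = π·m·cos α = 9.115678
CR = (41.045039 + 61.880654 − 214.851309·sin 24.27244°)/9.115678 = 1.602239
contact ratio ≈ 1.6022

1.6022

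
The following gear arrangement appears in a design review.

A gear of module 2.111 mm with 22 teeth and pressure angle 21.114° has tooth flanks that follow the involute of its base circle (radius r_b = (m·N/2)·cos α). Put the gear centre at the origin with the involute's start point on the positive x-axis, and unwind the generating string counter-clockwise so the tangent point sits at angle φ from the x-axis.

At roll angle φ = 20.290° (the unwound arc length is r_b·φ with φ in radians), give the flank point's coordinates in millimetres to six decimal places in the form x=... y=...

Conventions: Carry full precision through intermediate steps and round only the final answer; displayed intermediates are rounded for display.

x=22.978061 y=0.316666

topology: single-mesh involute geometry — m = 2.111, N = 22
pitch radius r_p = m·N/2 = 2.111·22/2 = 23.221000
base radius r_b = r_p·cos α = 23.221000·cos 21.114° = 21.662071
roll angle φ = 20.290° = 0.35412731 rad
x = r_b·(cos φ + φ·sin φ) = 22.978061
y = r_b·(sin φ − φ·cos φ) = 0.316666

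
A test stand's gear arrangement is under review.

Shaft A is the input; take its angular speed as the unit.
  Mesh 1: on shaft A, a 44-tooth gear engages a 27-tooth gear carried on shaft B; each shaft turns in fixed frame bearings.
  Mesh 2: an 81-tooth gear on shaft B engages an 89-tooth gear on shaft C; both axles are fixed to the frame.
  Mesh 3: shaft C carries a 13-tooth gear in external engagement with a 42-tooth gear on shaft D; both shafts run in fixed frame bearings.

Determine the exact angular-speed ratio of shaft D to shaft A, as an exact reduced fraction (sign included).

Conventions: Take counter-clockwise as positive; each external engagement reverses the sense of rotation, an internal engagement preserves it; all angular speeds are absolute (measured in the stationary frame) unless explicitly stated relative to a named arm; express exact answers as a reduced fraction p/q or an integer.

class = fixed-axis compound train [3 meshes; 3 ratios multiply, 3 sense flips]
mesh 1 [44T→27T]: running ratio 44/27, sense −
mesh 2 [81T→89T]: running ratio 132/89, sense +
mesh 3 [13T→42T]: running ratio 286/623, sense −
ω_out/ω_in = -286/623

-286/623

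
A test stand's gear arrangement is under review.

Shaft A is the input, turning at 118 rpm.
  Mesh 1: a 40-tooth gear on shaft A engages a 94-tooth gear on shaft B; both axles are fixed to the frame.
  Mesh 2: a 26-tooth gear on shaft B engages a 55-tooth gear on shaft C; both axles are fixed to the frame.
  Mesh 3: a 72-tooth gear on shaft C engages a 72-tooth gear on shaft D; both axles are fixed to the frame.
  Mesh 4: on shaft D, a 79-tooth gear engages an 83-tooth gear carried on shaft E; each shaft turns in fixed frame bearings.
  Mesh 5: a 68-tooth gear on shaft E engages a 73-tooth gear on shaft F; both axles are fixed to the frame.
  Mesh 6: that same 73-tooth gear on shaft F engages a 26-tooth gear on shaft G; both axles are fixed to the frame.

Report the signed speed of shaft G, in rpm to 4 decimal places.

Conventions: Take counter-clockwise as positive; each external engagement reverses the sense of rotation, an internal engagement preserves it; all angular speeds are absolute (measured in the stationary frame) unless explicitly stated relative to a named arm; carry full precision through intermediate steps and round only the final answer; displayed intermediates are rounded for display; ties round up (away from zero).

+59.0894 rpm

class = fixed-axis compound train [6 meshes; 6 ratios multiply, 6 sense flips]
mesh 1 [40T→94T]: ω = 118.0000×40/94 = 50.2128 rpm, sense flips to −
mesh 2 [26T→55T]: ω = 50.2128×26/55 = 23.7369 rpm, sense flips to +
mesh 3 [72T→72T]: ω = 23.7369×72/72 = 23.7369 rpm, sense flips to −
mesh 4 [79T→83T]: ω = 23.7369×79/83 = 22.5930 rpm, sense flips to +
mesh 5 [68T→73T]: ω = 22.5930×68/73 = 21.0455 rpm, sense flips to −
mesh 6 [73T→26T]: ω = 21.0455×73/26 = 59.0894 rpm, sense flips to +
signed output speed = +59.0894 rpm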